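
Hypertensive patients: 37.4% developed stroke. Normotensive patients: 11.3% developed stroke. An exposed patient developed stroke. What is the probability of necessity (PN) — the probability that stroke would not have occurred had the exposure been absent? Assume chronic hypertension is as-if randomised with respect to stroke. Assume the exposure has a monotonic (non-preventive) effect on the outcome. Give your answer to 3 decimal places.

PN ≈ 0.698

p₁ = 0.374, p₀ = 0.113.
Under exogeneity and monotonicity, PN = (p₁ − p₀) / p₁.
PN = (0.374 − 0.113) / 0.374 = 0.261 / 0.374 ≈ 0.6979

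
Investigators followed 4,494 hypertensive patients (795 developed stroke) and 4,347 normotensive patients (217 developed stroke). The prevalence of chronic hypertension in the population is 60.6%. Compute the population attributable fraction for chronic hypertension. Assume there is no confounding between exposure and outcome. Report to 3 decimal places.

PAF ≈ 0.607

p₁ = P(outcome | exposed) = 795/4494 = 0.1769
p₀ = P(outcome | unexposed) = 217/4347 = 0.049919
Overall risk P(Y=1) = π·p₁ + (1−π)·p₀ = 0.606×0.1769 + 0.394×0.049919 = 0.12687.
Under exogeneity, PAF = [P(Y=1) − p₀] / P(Y=1).
PAF = (0.12687 − 0.049919) / 0.12687 ≈ 0.6065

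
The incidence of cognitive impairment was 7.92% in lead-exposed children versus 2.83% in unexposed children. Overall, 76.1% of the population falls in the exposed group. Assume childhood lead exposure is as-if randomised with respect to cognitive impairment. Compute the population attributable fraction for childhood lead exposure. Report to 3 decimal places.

PAF ≈ 0.578

p₁ = 0.0792, p₀ = 0.0283.
Overall risk P(Y=1) = π·p₁ + (1−π)·p₀ = 0.761×0.0792 + 0.239×0.0283 = 0.067035.
Under exogeneity, PAF = [P(Y=1) − p₀] / P(Y=1).
PAF = (0.067035 − 0.0283) / 0.067035 ≈ 0.5778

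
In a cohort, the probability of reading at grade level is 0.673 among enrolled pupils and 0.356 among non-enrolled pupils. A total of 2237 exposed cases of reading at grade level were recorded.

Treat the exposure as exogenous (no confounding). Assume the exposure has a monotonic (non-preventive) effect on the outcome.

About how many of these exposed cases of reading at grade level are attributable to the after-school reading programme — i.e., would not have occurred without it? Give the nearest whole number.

Let p₁ = 0.673, p₀ = 0.356.
PN = (p₁ − p₀)/p₁ = (0.673 − 0.356) / 0.673 ≈ 0.47103.
Attributable cases ≈ PN × (exposed cases) = 0.47103 × 2237 ≈ 1053.68.

about 1054 cases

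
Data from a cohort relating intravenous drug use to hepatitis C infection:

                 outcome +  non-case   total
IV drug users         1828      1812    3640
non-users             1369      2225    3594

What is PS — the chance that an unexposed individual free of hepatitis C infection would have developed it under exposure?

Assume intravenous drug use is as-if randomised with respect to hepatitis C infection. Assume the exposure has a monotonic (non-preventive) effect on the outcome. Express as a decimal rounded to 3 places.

PS ≈ 0.196

p₁ = P(outcome | exposed) = 1828/3640 = 0.5022
p₀ = P(outcome | unexposed) = 1369/3594 = 0.38091
Under exogeneity and monotonicity, PS = (p₁ − p₀)/(1 − p₀).
PS = (0.5022 − 0.38091) / 0.61909 ≈ 0.1959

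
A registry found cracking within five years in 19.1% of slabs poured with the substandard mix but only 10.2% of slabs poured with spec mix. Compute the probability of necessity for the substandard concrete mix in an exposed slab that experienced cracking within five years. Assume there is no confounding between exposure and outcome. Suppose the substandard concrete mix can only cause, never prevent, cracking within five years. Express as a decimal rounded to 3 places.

p₁ = 0.191, p₀ = 0.102.
Under exogeneity and monotonicity, PN = (p₁ − p₀) / p₁.
PN = (0.191 − 0.102) / 0.191 = 0.089 / 0.191 ≈ 0.4660

PN ≈ 0.466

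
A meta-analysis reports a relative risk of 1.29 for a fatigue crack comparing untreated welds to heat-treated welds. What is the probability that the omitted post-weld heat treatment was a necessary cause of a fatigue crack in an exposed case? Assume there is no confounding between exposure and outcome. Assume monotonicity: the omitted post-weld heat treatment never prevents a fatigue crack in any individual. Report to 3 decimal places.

Under exogeneity and monotonicity, PN = (RR − 1) / RR = 1 − 1/RR.
PN = (1.29 − 1) / 1.29 = 0.29 / 1.29 ≈ 0.2248

PN ≈ 0.225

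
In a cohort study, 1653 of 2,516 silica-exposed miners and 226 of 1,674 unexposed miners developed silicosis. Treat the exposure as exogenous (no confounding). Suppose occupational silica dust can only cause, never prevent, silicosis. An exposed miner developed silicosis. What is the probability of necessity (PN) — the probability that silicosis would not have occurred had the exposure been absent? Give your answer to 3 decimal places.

PN ≈ 0.795

p₁ = P(outcome | exposed) = 1653/2516 = 0.657
p₀ = P(outcome | unexposed) = 226/1674 = 0.13501
Under exogeneity and monotonicity, PN = (p₁ − p₀) / p₁.
PN = (0.657 − 0.13501) / 0.657 = 0.52199 / 0.657 ≈ 0.7945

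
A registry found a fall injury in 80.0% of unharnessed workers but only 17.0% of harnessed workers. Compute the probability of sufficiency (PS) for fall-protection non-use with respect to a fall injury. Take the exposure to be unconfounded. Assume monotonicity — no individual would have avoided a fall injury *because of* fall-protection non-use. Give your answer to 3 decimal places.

p₁ = 0.8, p₀ = 0.17.
Under exogeneity and monotonicity, PS = (p₁ − p₀) / (1 − p₀).
PS = (0.8 − 0.17) / (1 − 0.17) = 0.63 / 0.83 ≈ 0.7590

PS ≈ 0.759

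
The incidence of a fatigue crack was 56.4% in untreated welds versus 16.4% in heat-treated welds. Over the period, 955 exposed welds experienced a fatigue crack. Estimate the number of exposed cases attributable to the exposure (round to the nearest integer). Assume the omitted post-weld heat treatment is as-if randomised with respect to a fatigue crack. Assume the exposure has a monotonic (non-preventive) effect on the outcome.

about 677 cases

p₁ = 0.564, p₀ = 0.164.
PN = (p₁ − p₀)/p₁ = (0.564 − 0.164) / 0.564 ≈ 0.70922.
Attributable cases ≈ PN × (exposed cases) = 0.70922 × 955 ≈ 677.30.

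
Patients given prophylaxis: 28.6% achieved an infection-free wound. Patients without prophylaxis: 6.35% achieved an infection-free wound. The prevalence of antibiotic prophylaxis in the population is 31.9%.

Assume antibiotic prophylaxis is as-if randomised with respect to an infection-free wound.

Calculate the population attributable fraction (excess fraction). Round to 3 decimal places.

PAF ≈ 0.528

p₁ = 0.286, p₀ = 0.0635.
Overall risk P(Y=1) = π·p₁ + (1−π)·p₀ = 0.319×0.286 + 0.681×0.0635 = 0.13448.
Under exogeneity, PAF = [P(Y=1) − p₀] / P(Y=1).
PAF = (0.13448 − 0.0635) / 0.13448 ≈ 0.5278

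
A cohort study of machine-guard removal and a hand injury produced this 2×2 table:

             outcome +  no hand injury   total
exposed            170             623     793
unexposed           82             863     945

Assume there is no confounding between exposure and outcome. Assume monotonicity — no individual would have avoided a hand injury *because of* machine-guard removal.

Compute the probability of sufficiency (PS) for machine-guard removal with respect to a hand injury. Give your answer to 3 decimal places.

PS ≈ 0.140

p₁ = P(outcome | exposed) = 170/793 = 0.21438
p₀ = P(outcome | unexposed) = 82/945 = 0.086772
Under exogeneity and monotonicity, PS = (p₁ − p₀)/(1 − p₀).
PS = (0.21438 − 0.086772) / 0.91323 ≈ 0.1397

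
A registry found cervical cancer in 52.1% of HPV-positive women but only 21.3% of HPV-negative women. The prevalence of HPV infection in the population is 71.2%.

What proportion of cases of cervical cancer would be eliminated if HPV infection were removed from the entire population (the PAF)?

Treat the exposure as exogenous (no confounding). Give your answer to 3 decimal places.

p₁ = 0.521, p₀ = 0.213.
Overall risk P(Y=1) = π·p₁ + (1−π)·p₀ = 0.712×0.521 + 0.288×0.213 = 0.4323.
Under exogeneity, PAF = [P(Y=1) − p₀] / P(Y=1).
PAF = (0.4323 − 0.213) / 0.4323 ≈ 0.5073

PAF ≈ 0.507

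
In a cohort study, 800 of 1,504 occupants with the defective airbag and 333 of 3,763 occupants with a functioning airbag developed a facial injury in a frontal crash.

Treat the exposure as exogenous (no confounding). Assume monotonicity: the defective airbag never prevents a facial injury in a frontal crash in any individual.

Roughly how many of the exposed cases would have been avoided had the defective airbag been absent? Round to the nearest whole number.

about 667 cases

p₁ = P(outcome | exposed) = 800/1504 = 0.53191
p₀ = P(outcome | unexposed) = 333/3763 = 0.088493
PN = (p₁ − p₀)/p₁ = (0.53191 − 0.088493) / 0.53191 ≈ 0.83363.
Attributable cases ≈ PN × (exposed cases) = 0.83363 × 800 ≈ 666.91.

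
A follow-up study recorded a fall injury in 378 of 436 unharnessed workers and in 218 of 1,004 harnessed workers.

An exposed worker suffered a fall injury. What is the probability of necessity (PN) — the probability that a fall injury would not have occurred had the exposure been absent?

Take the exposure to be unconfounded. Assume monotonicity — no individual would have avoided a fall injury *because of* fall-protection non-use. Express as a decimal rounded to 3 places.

PN ≈ 0.750

p₁ = P(outcome | exposed) = 378/436 = 0.86697
p₀ = P(outcome | unexposed) = 218/1004 = 0.21713
Under exogeneity and monotonicity, PN = (p₁ − p₀) / p₁.
PN = (0.86697 − 0.21713) / 0.86697 = 0.64984 / 0.86697 ≈ 0.7496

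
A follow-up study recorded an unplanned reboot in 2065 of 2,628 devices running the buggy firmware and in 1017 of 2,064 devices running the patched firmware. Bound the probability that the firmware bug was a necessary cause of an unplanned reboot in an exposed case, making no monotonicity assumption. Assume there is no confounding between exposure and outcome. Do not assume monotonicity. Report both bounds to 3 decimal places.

0.373 ≤ PN ≤ 0.646

p₁ = P(outcome | exposed) = 2065/2628 = 0.78577
p₀ = P(outcome | unexposed) = 1017/2064 = 0.49273
Under exogeneity alone the bounds on PN are max{0,(p₁−p₀)/p₁} ≤ PN ≤ min{1,(1−p₀)/p₁}.
  lower = (p₁ − p₀)/p₁ = 0.29304 / 0.78577 ≈ 0.3729
  upper = min{1, (1 − p₀)/p₁} = 0.50727 / 0.78577 ≈ 0.6456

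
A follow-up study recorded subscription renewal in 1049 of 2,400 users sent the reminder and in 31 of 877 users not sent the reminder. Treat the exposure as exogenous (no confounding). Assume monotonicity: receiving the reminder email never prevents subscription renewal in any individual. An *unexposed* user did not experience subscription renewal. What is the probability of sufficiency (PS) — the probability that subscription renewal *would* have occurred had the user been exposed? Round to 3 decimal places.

p₁ = P(outcome | exposed) = 1049/2400 = 0.43708
p₀ = P(outcome | unexposed) = 31/877 = 0.035348
Under exogeneity and monotonicity, PS = (p₁ − p₀) / (1 − p₀).
PS = (0.43708 − 0.035348) / (1 − 0.035348) = 0.40174 / 0.96465 ≈ 0.4165

PS ≈ 0.416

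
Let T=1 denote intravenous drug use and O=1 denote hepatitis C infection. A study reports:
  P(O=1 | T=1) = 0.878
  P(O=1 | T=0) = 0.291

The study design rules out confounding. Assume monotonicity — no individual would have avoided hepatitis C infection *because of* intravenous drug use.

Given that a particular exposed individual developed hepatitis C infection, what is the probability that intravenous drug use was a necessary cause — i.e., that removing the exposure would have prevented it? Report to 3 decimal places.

Let p₁ = 0.878, p₀ = 0.291.
Under exogeneity and monotonicity, PN = (p₁ − p₀) / p₁.
PN = (0.878 − 0.291) / 0.878 = 0.587 / 0.878 ≈ 0.6686

PN ≈ 0.669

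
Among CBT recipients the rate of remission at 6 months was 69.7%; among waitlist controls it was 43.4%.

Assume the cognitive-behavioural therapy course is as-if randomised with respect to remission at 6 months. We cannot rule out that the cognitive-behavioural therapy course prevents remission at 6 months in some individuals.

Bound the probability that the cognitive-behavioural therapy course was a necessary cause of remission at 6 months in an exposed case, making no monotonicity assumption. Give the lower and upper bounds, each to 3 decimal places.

0.377 ≤ PN ≤ 0.812

p₁ = 0.697, p₀ = 0.434.
Under exogeneity alone the bounds on PN are max{0,(p₁−p₀)/p₁} ≤ PN ≤ min{1,(1−p₀)/p₁}.
  lower = (p₁ − p₀)/p₁ = 0.263 / 0.697 ≈ 0.3773
  upper = min{1, (1 − p₀)/p₁} = 0.566 / 0.697 ≈ 0.8121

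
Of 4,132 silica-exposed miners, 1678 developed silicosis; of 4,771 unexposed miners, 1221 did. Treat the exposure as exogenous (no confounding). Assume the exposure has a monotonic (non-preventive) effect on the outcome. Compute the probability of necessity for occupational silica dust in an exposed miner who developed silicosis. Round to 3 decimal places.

PN ≈ 0.370

p₁ = P(outcome | exposed) = 1678/4132 = 0.4061
p₀ = P(outcome | unexposed) = 1221/4771 = 0.25592
Under exogeneity and monotonicity, PN = (p₁ − p₀) / p₁.
PN = (0.4061 − 0.25592) / 0.4061 = 0.15018 / 0.4061 ≈ 0.3698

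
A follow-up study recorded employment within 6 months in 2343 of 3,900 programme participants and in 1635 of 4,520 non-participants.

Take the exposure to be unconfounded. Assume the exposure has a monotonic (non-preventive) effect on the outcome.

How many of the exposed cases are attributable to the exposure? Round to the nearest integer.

p₁ = P(outcome | exposed) = 2343/3900 = 0.60077
p₀ = P(outcome | unexposed) = 1635/4520 = 0.36173
PN = (p₁ − p₀)/p₁ = (0.60077 − 0.36173) / 0.60077 ≈ 0.39790.
Attributable cases ≈ PN × (exposed cases) = 0.39790 × 2343 ≈ 932.27.

about 932 cases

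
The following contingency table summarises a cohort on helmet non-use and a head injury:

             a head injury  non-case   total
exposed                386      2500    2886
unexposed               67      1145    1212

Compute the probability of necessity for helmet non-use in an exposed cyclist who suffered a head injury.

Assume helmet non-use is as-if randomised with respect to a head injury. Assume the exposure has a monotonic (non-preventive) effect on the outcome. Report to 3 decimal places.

PN ≈ 0.587

p₁ = P(outcome | exposed) = 386/2886 = 0.13375
p₀ = P(outcome | unexposed) = 67/1212 = 0.055281
Under exogeneity and monotonicity, PN = (p₁ − p₀) / p₁.
PN = (0.13375 − 0.055281) / 0.13375 = 0.078469 / 0.13375 ≈ 0.5867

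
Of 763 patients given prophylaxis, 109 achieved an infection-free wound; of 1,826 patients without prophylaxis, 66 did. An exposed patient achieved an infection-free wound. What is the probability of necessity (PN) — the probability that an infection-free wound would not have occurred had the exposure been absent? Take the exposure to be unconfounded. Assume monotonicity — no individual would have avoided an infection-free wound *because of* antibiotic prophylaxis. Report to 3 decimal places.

PN ≈ 0.747

p₁ = P(outcome | exposed) = 109/763 = 0.14286
p₀ = P(outcome | unexposed) = 66/1826 = 0.036145
Under exogeneity and monotonicity, PN = (p₁ − p₀) / p₁.
PN = (0.14286 − 0.036145) / 0.14286 = 0.10671 / 0.14286 ≈ 0.7470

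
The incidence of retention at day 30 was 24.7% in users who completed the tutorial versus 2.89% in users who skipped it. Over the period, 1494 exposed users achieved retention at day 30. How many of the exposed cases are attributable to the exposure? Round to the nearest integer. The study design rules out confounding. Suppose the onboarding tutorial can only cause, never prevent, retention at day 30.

about 1319 cases

p₁ = 0.247, p₀ = 0.0289.
PN = (p₁ − p₀)/p₁ = (0.247 − 0.0289) / 0.247 ≈ 0.88300.
Attributable cases ≈ PN × (exposed cases) = 0.88300 × 1494 ≈ 1319.20.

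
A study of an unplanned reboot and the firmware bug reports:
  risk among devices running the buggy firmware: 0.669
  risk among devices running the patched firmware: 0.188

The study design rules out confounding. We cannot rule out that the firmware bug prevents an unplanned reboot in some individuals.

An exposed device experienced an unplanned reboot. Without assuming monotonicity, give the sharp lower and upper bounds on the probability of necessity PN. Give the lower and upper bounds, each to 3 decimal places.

0.719 ≤ PN ≤ 1.000

Let p₁ = 0.669, p₀ = 0.188.
Under exogeneity alone the bounds on PN are max{0,(p₁−p₀)/p₁} ≤ PN ≤ min{1,(1−p₀)/p₁}.
  lower = (p₁ − p₀)/p₁ = 0.481 / 0.669 ≈ 0.7190
  upper = min{1, (1 − p₀)/p₁} = 0.812 / 0.669 ≈ 1.2138 → capped at 1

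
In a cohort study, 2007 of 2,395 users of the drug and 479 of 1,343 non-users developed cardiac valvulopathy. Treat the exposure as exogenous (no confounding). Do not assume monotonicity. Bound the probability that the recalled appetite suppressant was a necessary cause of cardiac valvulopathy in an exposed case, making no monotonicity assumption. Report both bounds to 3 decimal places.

p₁ = P(outcome | exposed) = 2007/2395 = 0.838
p₀ = P(outcome | unexposed) = 479/1343 = 0.35666
Under exogeneity alone the bounds on PN are max{0,(p₁−p₀)/p₁} ≤ PN ≤ min{1,(1−p₀)/p₁}.
  lower = (p₁ − p₀)/p₁ = 0.48133 / 0.838 ≈ 0.5744
  upper = min{1, (1 − p₀)/p₁} = 0.64334 / 0.838 ≈ 0.7677

0.574 ≤ PN ≤ 0.768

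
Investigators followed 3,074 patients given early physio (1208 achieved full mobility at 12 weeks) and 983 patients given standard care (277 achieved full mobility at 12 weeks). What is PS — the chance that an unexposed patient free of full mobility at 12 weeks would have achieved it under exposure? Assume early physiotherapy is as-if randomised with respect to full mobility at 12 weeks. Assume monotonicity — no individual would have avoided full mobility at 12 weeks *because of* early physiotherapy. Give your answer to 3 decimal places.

PS ≈ 0.155

p₁ = P(outcome | exposed) = 1208/3074 = 0.39297
p₀ = P(outcome | unexposed) = 277/983 = 0.28179
Under exogeneity and monotonicity, PS = (p₁ − p₀) / (1 − p₀).
PS = (0.39297 − 0.28179) / (1 − 0.28179) = 0.11118 / 0.71821 ≈ 0.1548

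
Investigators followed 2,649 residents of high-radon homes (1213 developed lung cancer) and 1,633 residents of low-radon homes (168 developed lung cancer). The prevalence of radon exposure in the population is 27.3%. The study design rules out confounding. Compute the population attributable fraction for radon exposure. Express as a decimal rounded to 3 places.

p₁ = P(outcome | exposed) = 1213/2649 = 0.45791
p₀ = P(outcome | unexposed) = 168/1633 = 0.10288
Overall risk P(Y=1) = π·p₁ + (1−π)·p₀ = 0.273×0.45791 + 0.727×0.10288 = 0.1998.
Under exogeneity, PAF = [P(Y=1) − p₀] / P(Y=1).
PAF = (0.1998 − 0.10288) / 0.1998 ≈ 0.4851

PAF ≈ 0.485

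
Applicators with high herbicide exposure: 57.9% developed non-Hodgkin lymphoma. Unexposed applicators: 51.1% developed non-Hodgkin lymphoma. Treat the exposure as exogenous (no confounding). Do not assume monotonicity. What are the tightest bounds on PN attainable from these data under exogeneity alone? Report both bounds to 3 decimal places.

0.117 ≤ PN ≤ 0.845

p₁ = 0.579, p₀ = 0.511.
Under exogeneity alone the bounds on PN are max{0,(p₁−p₀)/p₁} ≤ PN ≤ min{1,(1−p₀)/p₁}.
  lower = (p₁ − p₀)/p₁ = 0.068 / 0.579 ≈ 0.1174
  upper = min{1, (1 − p₀)/p₁} = 0.489 / 0.579 ≈ 0.8446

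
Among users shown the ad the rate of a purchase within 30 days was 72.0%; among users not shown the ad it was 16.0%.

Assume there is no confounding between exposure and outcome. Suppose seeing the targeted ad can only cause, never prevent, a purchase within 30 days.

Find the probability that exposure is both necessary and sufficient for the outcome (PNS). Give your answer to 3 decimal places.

p₁ = 0.72, p₀ = 0.16.
Under exogeneity and monotonicity, PNS = p₁ − p₀.
PNS = 0.72 − 0.16 = 0.56

PNS ≈ 0.560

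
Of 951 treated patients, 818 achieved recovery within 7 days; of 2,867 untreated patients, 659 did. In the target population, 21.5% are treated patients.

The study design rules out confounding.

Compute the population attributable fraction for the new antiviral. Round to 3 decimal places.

p₁ = P(outcome | exposed) = 818/951 = 0.86015
p₀ = P(outcome | unexposed) = 659/2867 = 0.22986
Overall risk P(Y=1) = π·p₁ + (1−π)·p₀ = 0.215×0.86015 + 0.785×0.22986 = 0.36537.
Under exogeneity, PAF = [P(Y=1) − p₀] / P(Y=1).
PAF = (0.36537 − 0.22986) / 0.36537 ≈ 0.3709

PAF ≈ 0.371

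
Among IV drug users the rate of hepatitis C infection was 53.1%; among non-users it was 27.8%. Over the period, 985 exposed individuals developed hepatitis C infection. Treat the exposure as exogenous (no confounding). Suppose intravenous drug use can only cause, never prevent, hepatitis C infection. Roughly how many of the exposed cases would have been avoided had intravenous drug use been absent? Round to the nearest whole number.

p₁ = 0.531, p₀ = 0.278.
PN = (p₁ − p₀)/p₁ = (0.531 − 0.278) / 0.531 ≈ 0.47646.
Attributable cases ≈ PN × (exposed cases) = 0.47646 × 985 ≈ 469.31.

about 469 cases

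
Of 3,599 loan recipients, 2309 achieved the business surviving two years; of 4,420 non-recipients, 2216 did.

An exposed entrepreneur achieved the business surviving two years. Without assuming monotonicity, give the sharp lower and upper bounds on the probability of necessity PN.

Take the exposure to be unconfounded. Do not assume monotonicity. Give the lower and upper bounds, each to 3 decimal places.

0.219 ≤ PN ≤ 0.777

p₁ = P(outcome | exposed) = 2309/3599 = 0.64157
p₀ = P(outcome | unexposed) = 2216/4420 = 0.50136
Under exogeneity alone the bounds on PN are max{0,(p₁−p₀)/p₁} ≤ PN ≤ min{1,(1−p₀)/p₁}.
  lower = (p₁ − p₀)/p₁ = 0.14021 / 0.64157 ≈ 0.2185
  upper = min{1, (1 − p₀)/p₁} = 0.49864 / 0.64157 ≈ 0.7772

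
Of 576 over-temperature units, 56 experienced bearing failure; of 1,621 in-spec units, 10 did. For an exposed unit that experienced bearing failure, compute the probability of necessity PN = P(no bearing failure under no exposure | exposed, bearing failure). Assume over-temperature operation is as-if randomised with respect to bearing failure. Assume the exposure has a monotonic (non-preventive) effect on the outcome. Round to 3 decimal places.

PN ≈ 0.937

p₁ = P(outcome | exposed) = 56/576 = 0.097222
p₀ = P(outcome | unexposed) = 10/1621 = 0.006169
Under exogeneity and monotonicity, PN = (p₁ − p₀) / p₁.
PN = (0.097222 − 0.006169) / 0.097222 = 0.091053 / 0.097222 ≈ 0.9365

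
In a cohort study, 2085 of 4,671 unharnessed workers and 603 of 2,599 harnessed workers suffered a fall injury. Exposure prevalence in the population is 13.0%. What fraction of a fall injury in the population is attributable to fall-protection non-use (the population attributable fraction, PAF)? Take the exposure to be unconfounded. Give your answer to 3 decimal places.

p₁ = P(outcome | exposed) = 2085/4671 = 0.44637
p₀ = P(outcome | unexposed) = 603/2599 = 0.23201
Overall risk P(Y=1) = π·p₁ + (1−π)·p₀ = 0.13×0.44637 + 0.87×0.23201 = 0.25988.
Under exogeneity, PAF = [P(Y=1) − p₀] / P(Y=1).
PAF = (0.25988 − 0.23201) / 0.25988 ≈ 0.1072

PAF ≈ 0.107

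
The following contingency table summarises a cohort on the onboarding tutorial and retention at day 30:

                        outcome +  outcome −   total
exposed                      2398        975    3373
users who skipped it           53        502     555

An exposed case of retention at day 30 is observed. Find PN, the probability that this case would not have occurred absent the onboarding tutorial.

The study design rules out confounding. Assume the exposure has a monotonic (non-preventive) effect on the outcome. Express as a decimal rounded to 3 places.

p₁ = P(outcome | exposed) = 2398/3373 = 0.71094
p₀ = P(outcome | unexposed) = 53/555 = 0.095495
Under exogeneity and monotonicity, PN = (p₁ − p₀) / p₁.
PN = (0.71094 − 0.095495) / 0.71094 = 0.61544 / 0.71094 ≈ 0.8657

PN ≈ 0.866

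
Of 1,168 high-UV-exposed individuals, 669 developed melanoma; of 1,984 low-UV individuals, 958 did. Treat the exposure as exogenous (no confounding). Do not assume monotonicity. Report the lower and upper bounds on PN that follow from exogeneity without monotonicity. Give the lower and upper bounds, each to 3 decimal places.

p₁ = P(outcome | exposed) = 669/1168 = 0.57277
p₀ = P(outcome | unexposed) = 958/1984 = 0.48286
Under exogeneity alone the bounds on PN are max{0,(p₁−p₀)/p₁} ≤ PN ≤ min{1,(1−p₀)/p₁}.
  lower = (p₁ − p₀)/p₁ = 0.089911 / 0.57277 ≈ 0.1570
  upper = min{1, (1 − p₀)/p₁} = 0.51714 / 0.57277 ≈ 0.9029

0.157 ≤ PN ≤ 0.903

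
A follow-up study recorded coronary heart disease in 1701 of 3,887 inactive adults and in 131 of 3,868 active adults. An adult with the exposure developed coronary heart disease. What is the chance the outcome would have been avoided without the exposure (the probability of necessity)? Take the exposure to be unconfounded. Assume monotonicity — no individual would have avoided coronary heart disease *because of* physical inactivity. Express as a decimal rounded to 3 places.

PN ≈ 0.923

p₁ = P(outcome | exposed) = 1701/3887 = 0.43761
p₀ = P(outcome | unexposed) = 131/3868 = 0.033868
Under exogeneity and monotonicity, PN = (p₁ − p₀) / p₁.
PN = (0.43761 − 0.033868) / 0.43761 = 0.40374 / 0.43761 ≈ 0.9226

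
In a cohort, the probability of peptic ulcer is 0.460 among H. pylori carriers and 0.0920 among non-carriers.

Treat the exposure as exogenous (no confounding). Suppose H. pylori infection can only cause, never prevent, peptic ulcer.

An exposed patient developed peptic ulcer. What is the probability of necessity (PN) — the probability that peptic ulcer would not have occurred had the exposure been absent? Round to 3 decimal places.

Let p₁ = 0.46, p₀ = 0.092.
Under exogeneity and monotonicity, PN = (p₁ − p₀) / p₁.
PN = (0.46 − 0.092) / 0.46 = 0.368 / 0.46 ≈ 0.8000

PN ≈ 0.800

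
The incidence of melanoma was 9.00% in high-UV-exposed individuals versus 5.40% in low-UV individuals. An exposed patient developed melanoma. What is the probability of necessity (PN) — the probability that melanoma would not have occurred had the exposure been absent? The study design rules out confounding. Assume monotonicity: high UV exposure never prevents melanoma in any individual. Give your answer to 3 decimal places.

p₁ = 0.09, p₀ = 0.054.
Under exogeneity and monotonicity, PN = (p₁ − p₀) / p₁.
PN = (0.09 − 0.054) / 0.09 = 0.036 / 0.09 ≈ 0.4000

PN ≈ 0.400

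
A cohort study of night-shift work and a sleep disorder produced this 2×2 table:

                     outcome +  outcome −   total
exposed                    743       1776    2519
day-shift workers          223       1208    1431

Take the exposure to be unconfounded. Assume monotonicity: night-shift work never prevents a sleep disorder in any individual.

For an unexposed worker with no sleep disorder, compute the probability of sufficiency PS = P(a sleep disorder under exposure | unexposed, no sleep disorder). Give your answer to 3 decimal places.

PS ≈ 0.165

p₁ = P(outcome | exposed) = 743/2519 = 0.29496
p₀ = P(outcome | unexposed) = 223/1431 = 0.15584
Under exogeneity and monotonicity, PS = (p₁ − p₀) / (1 − p₀).
PS = (0.29496 − 0.15584) / (1 − 0.15584) = 0.13912 / 0.84416 ≈ 0.1648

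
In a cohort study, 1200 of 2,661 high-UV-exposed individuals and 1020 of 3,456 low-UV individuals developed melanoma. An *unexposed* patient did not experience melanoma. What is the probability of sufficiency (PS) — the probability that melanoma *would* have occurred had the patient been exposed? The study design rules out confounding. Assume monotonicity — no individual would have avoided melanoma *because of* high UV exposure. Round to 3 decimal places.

p₁ = P(outcome | exposed) = 1200/2661 = 0.45096
p₀ = P(outcome | unexposed) = 1020/3456 = 0.29514
Under exogeneity and monotonicity, PS = (p₁ − p₀) / (1 − p₀).
PS = (0.45096 − 0.29514) / (1 − 0.29514) = 0.15582 / 0.70486 ≈ 0.2211

PS ≈ 0.221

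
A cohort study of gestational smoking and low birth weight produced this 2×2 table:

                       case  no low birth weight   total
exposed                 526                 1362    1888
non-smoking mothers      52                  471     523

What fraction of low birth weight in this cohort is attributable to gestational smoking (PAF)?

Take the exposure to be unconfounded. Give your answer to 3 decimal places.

p₁ = P(outcome | exposed) = 526/1888 = 0.2786
p₀ = P(outcome | unexposed) = 52/523 = 0.099426
Exposure prevalence π = 1888/2411 = 0.78308; overall risk P(Y=1) = 0.23973.
Under exogeneity, PAF = [P(Y=1) − p₀]/P(Y=1).
PAF = (0.23973 − 0.099426) / 0.23973 ≈ 0.5853

PAF ≈ 0.585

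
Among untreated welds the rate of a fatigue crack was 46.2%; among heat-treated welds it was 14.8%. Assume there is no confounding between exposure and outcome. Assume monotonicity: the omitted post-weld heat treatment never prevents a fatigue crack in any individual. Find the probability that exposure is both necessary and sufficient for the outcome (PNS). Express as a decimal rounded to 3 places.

p₁ = 0.462, p₀ = 0.148.
Under exogeneity and monotonicity, PNS = p₁ − p₀.
PNS = 0.462 − 0.148 = 0.314

PNS ≈ 0.314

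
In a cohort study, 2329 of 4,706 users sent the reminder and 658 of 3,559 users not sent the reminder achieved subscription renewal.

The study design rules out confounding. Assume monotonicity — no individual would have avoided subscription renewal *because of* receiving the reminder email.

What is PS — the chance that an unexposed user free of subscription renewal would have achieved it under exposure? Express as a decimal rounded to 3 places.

p₁ = P(outcome | exposed) = 2329/4706 = 0.4949
p₀ = P(outcome | unexposed) = 658/3559 = 0.18488
Under exogeneity and monotonicity, PS = (p₁ − p₀) / (1 − p₀).
PS = (0.4949 − 0.18488) / (1 − 0.18488) = 0.31002 / 0.81512 ≈ 0.3803

PS ≈ 0.380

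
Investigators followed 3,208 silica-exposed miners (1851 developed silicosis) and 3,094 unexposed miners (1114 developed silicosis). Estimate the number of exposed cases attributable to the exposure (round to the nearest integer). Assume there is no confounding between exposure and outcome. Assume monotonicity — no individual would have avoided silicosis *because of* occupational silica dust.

about 696 cases

p₁ = P(outcome | exposed) = 1851/3208 = 0.577
p₀ = P(outcome | unexposed) = 1114/3094 = 0.36005
PN = (p₁ − p₀)/p₁ = (0.577 − 0.36005) / 0.577 ≈ 0.37599.
Attributable cases ≈ PN × (exposed cases) = 0.37599 × 1851 ≈ 695.95.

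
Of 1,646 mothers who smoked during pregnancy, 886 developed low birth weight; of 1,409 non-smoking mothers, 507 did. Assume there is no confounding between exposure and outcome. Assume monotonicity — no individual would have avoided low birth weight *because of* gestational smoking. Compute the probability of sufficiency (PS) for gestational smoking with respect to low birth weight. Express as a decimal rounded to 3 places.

PS ≈ 0.279

p₁ = P(outcome | exposed) = 886/1646 = 0.53827
p₀ = P(outcome | unexposed) = 507/1409 = 0.35983
Under exogeneity and monotonicity, PS = (p₁ − p₀) / (1 − p₀).
PS = (0.53827 − 0.35983) / (1 − 0.35983) = 0.17844 / 0.64017 ≈ 0.2787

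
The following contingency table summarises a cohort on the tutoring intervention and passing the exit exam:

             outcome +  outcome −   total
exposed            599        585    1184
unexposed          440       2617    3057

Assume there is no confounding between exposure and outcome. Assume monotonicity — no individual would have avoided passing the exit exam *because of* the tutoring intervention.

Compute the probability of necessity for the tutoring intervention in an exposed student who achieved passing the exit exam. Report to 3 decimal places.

PN ≈ 0.716

p₁ = P(outcome | exposed) = 599/1184 = 0.50591
p₀ = P(outcome | unexposed) = 440/3057 = 0.14393
Under exogeneity and monotonicity, PN = (p₁ − p₀)/p₁.
PN = (0.50591 − 0.14393) / 0.50591 ≈ 0.7155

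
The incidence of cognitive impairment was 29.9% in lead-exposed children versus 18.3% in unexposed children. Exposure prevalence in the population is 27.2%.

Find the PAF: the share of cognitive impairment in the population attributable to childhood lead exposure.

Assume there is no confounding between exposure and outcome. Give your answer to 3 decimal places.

PAF ≈ 0.147

p₁ = 0.299, p₀ = 0.183.
Overall risk P(Y=1) = π·p₁ + (1−π)·p₀ = 0.272×0.299 + 0.728×0.183 = 0.21455.
Under exogeneity, PAF = [P(Y=1) − p₀] / P(Y=1).
PAF = (0.21455 − 0.183) / 0.21455 ≈ 0.1471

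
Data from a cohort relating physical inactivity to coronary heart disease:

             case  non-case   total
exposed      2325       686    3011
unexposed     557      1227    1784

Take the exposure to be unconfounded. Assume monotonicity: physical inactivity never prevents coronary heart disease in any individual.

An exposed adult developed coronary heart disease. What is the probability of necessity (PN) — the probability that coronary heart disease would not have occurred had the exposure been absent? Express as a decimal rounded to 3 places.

p₁ = P(outcome | exposed) = 2325/3011 = 0.77217
p₀ = P(outcome | unexposed) = 557/1784 = 0.31222
Under exogeneity and monotonicity, PN = (p₁ − p₀)/p₁.
PN = (0.77217 − 0.31222) / 0.77217 ≈ 0.5957

PN ≈ 0.596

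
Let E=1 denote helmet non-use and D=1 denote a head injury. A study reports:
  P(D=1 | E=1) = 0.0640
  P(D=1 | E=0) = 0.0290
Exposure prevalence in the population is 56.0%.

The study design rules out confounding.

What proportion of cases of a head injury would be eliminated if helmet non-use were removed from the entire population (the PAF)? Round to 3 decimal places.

PAF ≈ 0.403

Let p₁ = 0.064, p₀ = 0.029.
Overall risk P(Y=1) = π·p₁ + (1−π)·p₀ = 0.56×0.064 + 0.44×0.029 = 0.0486.
Under exogeneity, PAF = [P(Y=1) − p₀] / P(Y=1).
PAF = (0.0486 − 0.029) / 0.0486 ≈ 0.4033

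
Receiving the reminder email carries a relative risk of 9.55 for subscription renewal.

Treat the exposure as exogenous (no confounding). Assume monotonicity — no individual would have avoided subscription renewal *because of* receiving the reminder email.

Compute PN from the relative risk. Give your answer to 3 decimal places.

PN ≈ 0.895

Under exogeneity and monotonicity, PN = (RR − 1) / RR = 1 − 1/RR.
PN = (9.55 − 1) / 9.55 = 8.55 / 9.55 ≈ 0.8953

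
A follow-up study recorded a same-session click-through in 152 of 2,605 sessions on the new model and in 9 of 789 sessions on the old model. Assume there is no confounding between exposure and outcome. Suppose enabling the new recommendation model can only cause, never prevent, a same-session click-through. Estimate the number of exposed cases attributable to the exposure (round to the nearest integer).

about 122 cases

p₁ = P(outcome | exposed) = 152/2605 = 0.058349
p₀ = P(outcome | unexposed) = 9/789 = 0.011407
PN = (p₁ − p₀)/p₁ = (0.058349 − 0.011407) / 0.058349 ≈ 0.80451.
Attributable cases ≈ PN × (exposed cases) = 0.80451 × 152 ≈ 122.29.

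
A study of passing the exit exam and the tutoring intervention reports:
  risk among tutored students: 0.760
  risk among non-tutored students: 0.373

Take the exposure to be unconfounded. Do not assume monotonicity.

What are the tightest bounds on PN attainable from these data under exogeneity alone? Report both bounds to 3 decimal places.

0.509 ≤ PN ≤ 0.825

Let p₁ = 0.76, p₀ = 0.373.
Under exogeneity alone the bounds on PN are max{0,(p₁−p₀)/p₁} ≤ PN ≤ min{1,(1−p₀)/p₁}.
  lower = (p₁ − p₀)/p₁ = 0.387 / 0.76 ≈ 0.5092
  upper = min{1, (1 − p₀)/p₁} = 0.627 / 0.76 ≈ 0.8250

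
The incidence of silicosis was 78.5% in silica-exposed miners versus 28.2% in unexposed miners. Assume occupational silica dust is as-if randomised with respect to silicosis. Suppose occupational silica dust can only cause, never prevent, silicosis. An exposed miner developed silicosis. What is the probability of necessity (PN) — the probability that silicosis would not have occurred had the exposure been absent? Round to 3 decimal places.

PN ≈ 0.641

p₁ = 0.785, p₀ = 0.282.
Under exogeneity and monotonicity, PN = (p₁ − p₀) / p₁.
PN = (0.785 − 0.282) / 0.785 = 0.503 / 0.785 ≈ 0.6408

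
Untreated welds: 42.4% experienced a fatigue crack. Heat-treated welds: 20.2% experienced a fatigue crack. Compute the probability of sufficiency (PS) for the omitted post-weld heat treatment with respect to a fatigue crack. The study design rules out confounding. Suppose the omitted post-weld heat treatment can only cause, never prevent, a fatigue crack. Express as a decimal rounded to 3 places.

PS ≈ 0.278

p₁ = 0.424, p₀ = 0.202.
Under exogeneity and monotonicity, PS = (p₁ − p₀) / (1 − p₀).
PS = (0.424 − 0.202) / (1 − 0.202) = 0.222 / 0.798 ≈ 0.2782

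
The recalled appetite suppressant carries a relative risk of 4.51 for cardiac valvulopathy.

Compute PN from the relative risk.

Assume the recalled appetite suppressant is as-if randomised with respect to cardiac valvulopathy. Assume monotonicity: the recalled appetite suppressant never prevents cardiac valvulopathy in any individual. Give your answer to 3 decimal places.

Under exogeneity and monotonicity, PN = (RR − 1) / RR = 1 − 1/RR.
PN = (4.51 − 1) / 4.51 = 3.51 / 4.51 ≈ 0.7783

PN ≈ 0.778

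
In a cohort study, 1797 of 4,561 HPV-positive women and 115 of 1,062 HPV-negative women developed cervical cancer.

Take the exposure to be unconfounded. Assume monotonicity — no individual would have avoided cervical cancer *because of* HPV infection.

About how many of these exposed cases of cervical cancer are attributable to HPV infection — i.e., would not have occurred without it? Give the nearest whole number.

about 1303 cases

p₁ = P(outcome | exposed) = 1797/4561 = 0.39399
p₀ = P(outcome | unexposed) = 115/1062 = 0.10829
PN = (p₁ − p₀)/p₁ = (0.39399 − 0.10829) / 0.39399 ≈ 0.72516.
Attributable cases ≈ PN × (exposed cases) = 0.72516 × 1797 ≈ 1303.11.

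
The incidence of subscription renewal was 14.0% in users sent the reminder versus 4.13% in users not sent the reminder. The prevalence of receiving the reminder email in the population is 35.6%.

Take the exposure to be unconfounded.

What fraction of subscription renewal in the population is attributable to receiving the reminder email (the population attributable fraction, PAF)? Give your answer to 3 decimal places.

PAF ≈ 0.460

p₁ = 0.14, p₀ = 0.0413.
Overall risk P(Y=1) = π·p₁ + (1−π)·p₀ = 0.356×0.14 + 0.644×0.0413 = 0.076437.
Under exogeneity, PAF = [P(Y=1) − p₀] / P(Y=1).
PAF = (0.076437 − 0.0413) / 0.076437 ≈ 0.4597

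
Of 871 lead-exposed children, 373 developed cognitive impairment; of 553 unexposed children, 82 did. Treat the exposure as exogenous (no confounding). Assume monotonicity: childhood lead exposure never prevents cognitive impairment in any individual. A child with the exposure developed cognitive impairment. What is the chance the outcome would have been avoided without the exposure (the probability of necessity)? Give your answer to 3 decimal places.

p₁ = P(outcome | exposed) = 373/871 = 0.42824
p₀ = P(outcome | unexposed) = 82/553 = 0.14828
Under exogeneity and monotonicity, PN = (p₁ − p₀) / p₁.
PN = (0.42824 − 0.14828) / 0.42824 = 0.27996 / 0.42824 ≈ 0.6537

PN ≈ 0.654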